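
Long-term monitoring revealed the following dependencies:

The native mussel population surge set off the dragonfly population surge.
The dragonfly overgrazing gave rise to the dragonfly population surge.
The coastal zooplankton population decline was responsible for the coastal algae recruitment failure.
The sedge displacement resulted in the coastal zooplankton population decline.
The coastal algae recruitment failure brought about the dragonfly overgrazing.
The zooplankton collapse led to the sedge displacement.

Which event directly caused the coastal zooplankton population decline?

the sedge displacement

Upstream contributors include the zooplankton collapse, but only the sedge displacement feeds directly into the coastal zooplankton population decline.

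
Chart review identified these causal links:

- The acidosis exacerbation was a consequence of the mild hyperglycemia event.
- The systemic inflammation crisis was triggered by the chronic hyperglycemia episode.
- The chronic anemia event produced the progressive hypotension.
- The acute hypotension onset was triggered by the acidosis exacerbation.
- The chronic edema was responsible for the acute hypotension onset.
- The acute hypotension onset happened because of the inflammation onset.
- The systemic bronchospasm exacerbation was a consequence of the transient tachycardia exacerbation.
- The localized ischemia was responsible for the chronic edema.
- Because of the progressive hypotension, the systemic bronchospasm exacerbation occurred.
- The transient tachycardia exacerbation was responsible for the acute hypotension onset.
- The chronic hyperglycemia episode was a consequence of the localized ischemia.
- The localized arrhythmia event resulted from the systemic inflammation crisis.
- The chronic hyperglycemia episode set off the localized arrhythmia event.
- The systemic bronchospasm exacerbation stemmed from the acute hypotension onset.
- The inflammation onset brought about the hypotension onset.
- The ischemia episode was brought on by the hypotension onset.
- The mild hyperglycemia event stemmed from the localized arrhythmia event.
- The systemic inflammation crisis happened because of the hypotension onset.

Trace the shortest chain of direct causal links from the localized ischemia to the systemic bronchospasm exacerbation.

the localized ischemia → the chronic edema → the acute hypotension onset → the systemic bronchospasm exacerbation

the localized ischemia → the chronic edema
the chronic edema → the acute hypotension onset
the acute hypotension onset → the systemic bronchospasm exacerbation
Length: 3 steps.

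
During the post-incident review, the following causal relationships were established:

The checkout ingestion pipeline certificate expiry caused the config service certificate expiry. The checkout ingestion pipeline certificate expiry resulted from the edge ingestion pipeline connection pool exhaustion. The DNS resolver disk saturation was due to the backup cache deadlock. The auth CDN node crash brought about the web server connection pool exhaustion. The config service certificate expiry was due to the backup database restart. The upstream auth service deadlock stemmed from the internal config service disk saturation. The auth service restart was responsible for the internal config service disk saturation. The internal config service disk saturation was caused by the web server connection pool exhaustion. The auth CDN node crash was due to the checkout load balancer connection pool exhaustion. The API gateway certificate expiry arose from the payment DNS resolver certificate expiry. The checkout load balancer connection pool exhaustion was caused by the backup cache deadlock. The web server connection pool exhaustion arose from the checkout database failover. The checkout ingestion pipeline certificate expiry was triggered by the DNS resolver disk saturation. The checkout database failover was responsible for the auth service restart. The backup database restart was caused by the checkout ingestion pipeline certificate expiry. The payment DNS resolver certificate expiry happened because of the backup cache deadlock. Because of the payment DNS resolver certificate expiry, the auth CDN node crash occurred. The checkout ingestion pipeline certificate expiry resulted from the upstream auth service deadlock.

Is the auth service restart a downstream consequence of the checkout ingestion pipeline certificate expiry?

The checkout ingestion pipeline certificate expiry leads to the backup database restart, the config service certificate expiry; the auth service restart is not among them.

No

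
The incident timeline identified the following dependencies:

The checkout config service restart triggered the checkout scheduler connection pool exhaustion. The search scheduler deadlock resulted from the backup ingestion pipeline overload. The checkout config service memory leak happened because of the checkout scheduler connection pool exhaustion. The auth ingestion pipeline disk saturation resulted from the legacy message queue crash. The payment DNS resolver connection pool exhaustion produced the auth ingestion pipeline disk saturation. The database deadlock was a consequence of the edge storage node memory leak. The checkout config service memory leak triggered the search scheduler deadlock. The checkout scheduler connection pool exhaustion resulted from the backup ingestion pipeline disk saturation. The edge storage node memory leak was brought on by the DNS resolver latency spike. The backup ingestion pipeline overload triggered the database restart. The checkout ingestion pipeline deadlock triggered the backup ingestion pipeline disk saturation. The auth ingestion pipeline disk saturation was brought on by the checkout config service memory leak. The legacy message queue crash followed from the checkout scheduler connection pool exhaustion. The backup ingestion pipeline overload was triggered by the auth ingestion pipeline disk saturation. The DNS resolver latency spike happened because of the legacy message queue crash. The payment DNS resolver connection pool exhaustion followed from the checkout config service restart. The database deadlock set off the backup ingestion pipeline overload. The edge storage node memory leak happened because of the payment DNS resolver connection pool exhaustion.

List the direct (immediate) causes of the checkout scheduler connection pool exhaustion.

Upstream contributors include the checkout ingestion pipeline deadlock, but only the backup ingestion pipeline disk saturation, the checkout config service restart feed directly into the checkout scheduler connection pool exhaustion.

the backup ingestion pipeline disk saturation, the checkout config service restart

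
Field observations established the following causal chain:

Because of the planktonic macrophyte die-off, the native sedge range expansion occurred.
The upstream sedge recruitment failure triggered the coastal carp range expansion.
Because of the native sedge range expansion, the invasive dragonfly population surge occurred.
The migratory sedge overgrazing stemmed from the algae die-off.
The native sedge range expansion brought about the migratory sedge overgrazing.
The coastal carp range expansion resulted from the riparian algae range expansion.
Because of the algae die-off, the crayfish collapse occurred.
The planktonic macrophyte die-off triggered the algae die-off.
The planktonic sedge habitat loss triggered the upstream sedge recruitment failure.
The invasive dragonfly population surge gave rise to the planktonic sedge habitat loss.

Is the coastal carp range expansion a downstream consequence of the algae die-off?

The algae die-off leads to the crayfish collapse, the migratory sedge overgrazing; the coastal carp range expansion is not among them.

No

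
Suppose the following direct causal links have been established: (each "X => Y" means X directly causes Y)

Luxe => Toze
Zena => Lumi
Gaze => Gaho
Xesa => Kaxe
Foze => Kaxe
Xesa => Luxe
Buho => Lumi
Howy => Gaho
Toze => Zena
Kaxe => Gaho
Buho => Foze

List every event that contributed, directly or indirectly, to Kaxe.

Immediate causes of Kaxe: Xesa, Foze.
Further upstream: Buho.

Buho, Foze, Xesa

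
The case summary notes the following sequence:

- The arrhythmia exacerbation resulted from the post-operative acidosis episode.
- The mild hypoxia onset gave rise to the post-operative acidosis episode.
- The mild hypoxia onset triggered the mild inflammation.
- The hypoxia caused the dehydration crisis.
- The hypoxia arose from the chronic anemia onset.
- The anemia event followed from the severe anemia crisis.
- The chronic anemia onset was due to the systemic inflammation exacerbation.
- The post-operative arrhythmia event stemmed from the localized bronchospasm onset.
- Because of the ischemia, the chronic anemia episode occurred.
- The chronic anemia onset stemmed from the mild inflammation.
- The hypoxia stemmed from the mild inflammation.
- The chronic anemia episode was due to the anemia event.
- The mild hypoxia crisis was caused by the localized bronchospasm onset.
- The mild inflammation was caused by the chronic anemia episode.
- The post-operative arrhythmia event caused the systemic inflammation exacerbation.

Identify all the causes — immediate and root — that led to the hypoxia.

Immediate causes of the hypoxia: the mild inflammation, the chronic anemia onset.
Further upstream: the localized bronchospasm onset, the severe anemia crisis, the post-operative arrhythmia event, the mild hypoxia onset, the anemia event, the ischemia, the systemic inflammation exacerbation, the chronic anemia episode.

the anemia event, the chronic anemia episode, the chronic anemia onset, the ischemia, the localized bronchospasm onset, the mild hypoxia onset, the mild inflammation, the post-operative arrhythmia event, the severe anemia crisis, the systemic inflammation exacerbation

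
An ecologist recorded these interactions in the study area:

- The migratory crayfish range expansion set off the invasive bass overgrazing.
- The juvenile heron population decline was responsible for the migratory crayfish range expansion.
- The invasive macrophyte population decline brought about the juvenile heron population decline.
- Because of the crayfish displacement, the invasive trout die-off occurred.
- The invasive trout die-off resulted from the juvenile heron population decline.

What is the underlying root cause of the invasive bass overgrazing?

Tracing upstream from the invasive bass overgrazing: the invasive bass overgrazing ← the migratory crayfish range expansion ← the juvenile heron population decline ← the invasive macrophyte population decline.
The invasive macrophyte population decline has no stated cause, so it is the root.

the invasive macrophyte population decline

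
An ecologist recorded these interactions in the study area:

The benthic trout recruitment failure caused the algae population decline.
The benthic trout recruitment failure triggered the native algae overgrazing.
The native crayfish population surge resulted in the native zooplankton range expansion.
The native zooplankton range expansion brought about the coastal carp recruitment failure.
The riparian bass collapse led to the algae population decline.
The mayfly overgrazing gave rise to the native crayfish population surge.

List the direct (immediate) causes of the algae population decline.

the benthic trout recruitment failure, the riparian bass collapse

the benthic trout recruitment failure, the riparian bass collapse → the algae population decline with nothing further upstream stated.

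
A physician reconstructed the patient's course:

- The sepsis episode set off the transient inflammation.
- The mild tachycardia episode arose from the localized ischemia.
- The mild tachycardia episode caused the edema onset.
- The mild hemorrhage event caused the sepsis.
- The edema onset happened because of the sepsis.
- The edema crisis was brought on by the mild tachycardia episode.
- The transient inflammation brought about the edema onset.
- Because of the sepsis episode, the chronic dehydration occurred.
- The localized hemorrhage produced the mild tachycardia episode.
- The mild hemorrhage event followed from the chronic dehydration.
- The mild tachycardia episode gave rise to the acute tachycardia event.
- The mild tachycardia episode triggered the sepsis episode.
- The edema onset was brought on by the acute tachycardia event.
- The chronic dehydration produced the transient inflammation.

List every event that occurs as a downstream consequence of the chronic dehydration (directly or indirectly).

the edema onset, the mild hemorrhage event, the sepsis, the transient inflammation

Direct effects: the mild hemorrhage event, the transient inflammation.
2 steps out: the sepsis, the edema onset.
Not reachable from it: the localized hemorrhage, the mild tachycardia episode, the edema crisis, the sepsis episode, the acute tachycardia event, the localized ischemia.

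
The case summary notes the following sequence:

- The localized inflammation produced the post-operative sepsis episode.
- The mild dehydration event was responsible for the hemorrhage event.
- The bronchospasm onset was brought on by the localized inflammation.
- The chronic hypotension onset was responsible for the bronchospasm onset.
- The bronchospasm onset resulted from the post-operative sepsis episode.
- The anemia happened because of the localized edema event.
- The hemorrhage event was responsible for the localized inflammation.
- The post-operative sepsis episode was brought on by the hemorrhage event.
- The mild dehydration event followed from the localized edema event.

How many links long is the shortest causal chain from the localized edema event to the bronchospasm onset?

4

Shortest chain: the localized edema event → the mild dehydration event → the hemorrhage event → the localized inflammation → the bronchospasm onset.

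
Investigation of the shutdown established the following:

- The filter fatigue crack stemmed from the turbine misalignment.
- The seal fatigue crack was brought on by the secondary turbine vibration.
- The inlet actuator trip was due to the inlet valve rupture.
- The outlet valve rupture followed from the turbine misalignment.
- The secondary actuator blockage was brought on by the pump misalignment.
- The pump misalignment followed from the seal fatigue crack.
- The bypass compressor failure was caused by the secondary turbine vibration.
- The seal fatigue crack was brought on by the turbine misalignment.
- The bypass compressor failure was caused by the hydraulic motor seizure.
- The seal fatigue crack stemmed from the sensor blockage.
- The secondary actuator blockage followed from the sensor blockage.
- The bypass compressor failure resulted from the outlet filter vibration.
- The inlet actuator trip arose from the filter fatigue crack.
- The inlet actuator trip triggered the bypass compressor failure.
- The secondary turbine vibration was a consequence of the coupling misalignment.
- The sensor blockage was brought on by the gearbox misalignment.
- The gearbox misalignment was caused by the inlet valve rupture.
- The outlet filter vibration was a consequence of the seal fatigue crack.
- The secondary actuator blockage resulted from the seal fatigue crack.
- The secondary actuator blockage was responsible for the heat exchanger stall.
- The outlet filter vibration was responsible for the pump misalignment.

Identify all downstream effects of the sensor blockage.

Direct effects: the seal fatigue crack, the secondary actuator blockage.
2 steps out: the outlet filter vibration, the pump misalignment, the heat exchanger stall.
3 steps out: the bypass compressor failure.
Not reachable from it: the turbine misalignment, the coupling misalignment, the outlet valve rupture, the secondary turbine vibration, the filter fatigue crack, the inlet valve rupture, the gearbox misalignment, the inlet actuator trip, the hydraulic motor seizure.

the bypass compressor failure, the heat exchanger stall, the outlet filter vibration, the pump misalignment, the seal fatigue crack, the secondary actuator blockage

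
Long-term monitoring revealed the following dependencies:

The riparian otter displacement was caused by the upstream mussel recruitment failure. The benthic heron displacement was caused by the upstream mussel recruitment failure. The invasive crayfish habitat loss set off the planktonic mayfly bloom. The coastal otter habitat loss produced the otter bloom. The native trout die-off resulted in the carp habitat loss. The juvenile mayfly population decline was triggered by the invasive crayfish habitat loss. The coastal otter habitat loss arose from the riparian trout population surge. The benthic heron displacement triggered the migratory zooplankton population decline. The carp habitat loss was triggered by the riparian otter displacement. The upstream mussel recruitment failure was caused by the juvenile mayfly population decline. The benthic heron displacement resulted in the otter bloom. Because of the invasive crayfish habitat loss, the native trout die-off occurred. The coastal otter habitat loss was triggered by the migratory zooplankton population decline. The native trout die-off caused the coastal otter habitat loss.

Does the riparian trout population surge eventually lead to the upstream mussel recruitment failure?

No

The riparian trout population surge leads to the coastal otter habitat loss, the otter bloom; the upstream mussel recruitment failure is not among them.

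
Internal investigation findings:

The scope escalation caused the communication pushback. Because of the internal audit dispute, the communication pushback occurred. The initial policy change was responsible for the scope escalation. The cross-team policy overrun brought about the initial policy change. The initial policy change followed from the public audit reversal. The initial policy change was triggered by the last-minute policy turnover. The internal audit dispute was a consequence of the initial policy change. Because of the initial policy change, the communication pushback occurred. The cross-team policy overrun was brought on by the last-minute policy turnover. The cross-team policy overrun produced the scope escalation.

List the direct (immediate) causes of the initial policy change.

the cross-team policy overrun, the last-minute policy turnover, the public audit reversal

the cross-team policy overrun, the last-minute policy turnover, the public audit reversal → the initial policy change with nothing further upstream stated.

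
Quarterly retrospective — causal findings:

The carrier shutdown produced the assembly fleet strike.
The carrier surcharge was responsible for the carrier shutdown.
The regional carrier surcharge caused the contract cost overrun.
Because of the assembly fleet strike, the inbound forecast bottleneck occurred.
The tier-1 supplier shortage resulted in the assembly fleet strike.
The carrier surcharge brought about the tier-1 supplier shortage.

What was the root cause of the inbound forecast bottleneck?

the carrier surcharge

Tracing upstream from the inbound forecast bottleneck: the inbound forecast bottleneck ← the assembly fleet strike ← the tier-1 supplier shortage ← the carrier surcharge.
The carrier surcharge has no stated cause, so it is the root.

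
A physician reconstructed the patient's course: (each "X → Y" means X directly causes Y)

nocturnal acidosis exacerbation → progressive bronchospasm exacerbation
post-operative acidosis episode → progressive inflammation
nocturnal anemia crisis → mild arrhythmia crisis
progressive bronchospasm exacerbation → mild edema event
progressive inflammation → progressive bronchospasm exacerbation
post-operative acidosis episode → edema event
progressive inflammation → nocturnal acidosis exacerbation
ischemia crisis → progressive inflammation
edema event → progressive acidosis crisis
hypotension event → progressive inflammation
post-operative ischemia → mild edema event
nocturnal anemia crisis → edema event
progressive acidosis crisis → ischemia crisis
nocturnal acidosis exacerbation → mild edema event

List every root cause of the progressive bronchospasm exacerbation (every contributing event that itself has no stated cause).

the hypotension event, the nocturnal anemia crisis, the post-operative acidosis episode

Tracing upstream from the progressive bronchospasm exacerbation: the progressive bronchospasm exacerbation ← the progressive inflammation ← the ischemia crisis ← the progressive acidosis crisis ← the edema event ← the nocturnal anemia crisis.
A separate upstream branch: the progressive bronchospasm exacerbation ← the progressive inflammation ← the post-operative acidosis episode.
A separate upstream branch: the progressive bronchospasm exacerbation ← the progressive inflammation ← the hypotension event.
Each of those chain origins has no stated cause.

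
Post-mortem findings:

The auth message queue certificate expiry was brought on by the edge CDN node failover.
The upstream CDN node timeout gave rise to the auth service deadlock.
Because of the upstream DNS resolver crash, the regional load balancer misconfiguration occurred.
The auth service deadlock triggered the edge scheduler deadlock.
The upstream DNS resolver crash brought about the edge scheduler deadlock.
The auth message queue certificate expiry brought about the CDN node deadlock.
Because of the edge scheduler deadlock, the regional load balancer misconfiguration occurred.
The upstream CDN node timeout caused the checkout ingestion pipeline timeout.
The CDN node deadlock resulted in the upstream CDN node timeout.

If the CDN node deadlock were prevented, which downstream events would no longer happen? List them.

the auth service deadlock, the checkout ingestion pipeline timeout, the upstream CDN node timeout

Downstream of the CDN node deadlock: the upstream CDN node timeout, the checkout ingestion pipeline timeout, the auth service deadlock, the edge scheduler deadlock, the regional load balancer misconfiguration.
Of those, still caused via another path: the edge scheduler deadlock, the regional load balancer misconfiguration.
The remainder have no surviving cause.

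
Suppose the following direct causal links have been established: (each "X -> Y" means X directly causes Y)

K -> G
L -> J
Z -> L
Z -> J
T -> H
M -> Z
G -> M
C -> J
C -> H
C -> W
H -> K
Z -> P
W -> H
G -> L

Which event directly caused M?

Upstream contributors include C, W, H, K, T, but only G feeds directly into M.

G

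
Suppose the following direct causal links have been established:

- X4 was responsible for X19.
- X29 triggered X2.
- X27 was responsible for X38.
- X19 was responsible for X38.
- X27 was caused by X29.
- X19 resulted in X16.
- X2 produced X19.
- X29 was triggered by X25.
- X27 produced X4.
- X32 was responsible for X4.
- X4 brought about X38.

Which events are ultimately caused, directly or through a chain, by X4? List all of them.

Direct effects: X19, X38.
2 steps out: X16.
Not reachable from it: X25, X29, X27, X2, X32.

X16, X19, X38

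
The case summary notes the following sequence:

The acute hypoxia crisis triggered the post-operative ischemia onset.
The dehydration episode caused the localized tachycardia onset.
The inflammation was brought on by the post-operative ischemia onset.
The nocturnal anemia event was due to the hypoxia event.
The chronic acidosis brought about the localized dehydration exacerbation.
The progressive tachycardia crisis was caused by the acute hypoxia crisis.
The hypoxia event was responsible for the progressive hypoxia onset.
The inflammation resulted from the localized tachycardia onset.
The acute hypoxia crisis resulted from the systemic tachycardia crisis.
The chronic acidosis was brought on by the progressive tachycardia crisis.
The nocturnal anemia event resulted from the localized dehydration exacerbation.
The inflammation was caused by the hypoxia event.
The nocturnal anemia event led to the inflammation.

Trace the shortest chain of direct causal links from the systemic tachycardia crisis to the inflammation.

the systemic tachycardia crisis → the acute hypoxia crisis
the acute hypoxia crisis → the post-operative ischemia onset
the post-operative ischemia onset → the inflammation
Length: 3 steps.

the systemic tachycardia crisis → the acute hypoxia crisis → the post-operative ischemia onset → the inflammation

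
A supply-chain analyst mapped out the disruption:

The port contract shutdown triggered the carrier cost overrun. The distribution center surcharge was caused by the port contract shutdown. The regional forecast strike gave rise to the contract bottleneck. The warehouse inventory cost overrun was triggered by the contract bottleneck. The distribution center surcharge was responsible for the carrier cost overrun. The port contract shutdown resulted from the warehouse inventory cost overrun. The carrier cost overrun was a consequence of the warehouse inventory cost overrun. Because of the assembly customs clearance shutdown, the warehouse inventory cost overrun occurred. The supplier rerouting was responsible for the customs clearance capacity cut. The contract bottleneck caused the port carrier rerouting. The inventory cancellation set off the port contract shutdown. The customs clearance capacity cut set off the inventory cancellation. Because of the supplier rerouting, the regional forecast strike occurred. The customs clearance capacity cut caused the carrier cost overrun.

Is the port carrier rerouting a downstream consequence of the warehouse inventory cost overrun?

The warehouse inventory cost overrun leads to the port contract shutdown, the distribution center surcharge, the carrier cost overrun; the port carrier rerouting is not among them.

No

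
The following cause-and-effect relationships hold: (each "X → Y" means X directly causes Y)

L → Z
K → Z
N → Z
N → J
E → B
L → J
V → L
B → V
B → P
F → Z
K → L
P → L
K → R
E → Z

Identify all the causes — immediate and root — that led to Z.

B, E, F, K, L, N, P, V

Immediate causes of Z: E, N, K, L, F.
Further upstream: B, P, V.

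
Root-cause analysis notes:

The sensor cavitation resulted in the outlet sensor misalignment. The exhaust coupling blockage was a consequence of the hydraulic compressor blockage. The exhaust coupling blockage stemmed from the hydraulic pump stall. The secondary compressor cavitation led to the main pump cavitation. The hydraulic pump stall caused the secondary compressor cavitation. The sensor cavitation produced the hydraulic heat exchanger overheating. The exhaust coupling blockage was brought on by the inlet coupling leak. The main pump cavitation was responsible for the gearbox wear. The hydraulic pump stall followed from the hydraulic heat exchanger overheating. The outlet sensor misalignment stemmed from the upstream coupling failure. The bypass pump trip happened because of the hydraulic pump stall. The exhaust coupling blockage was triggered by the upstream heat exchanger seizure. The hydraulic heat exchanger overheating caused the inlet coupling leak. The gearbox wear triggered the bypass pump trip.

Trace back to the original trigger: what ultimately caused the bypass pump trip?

Tracing upstream from the bypass pump trip: the bypass pump trip ← the hydraulic pump stall ← the hydraulic heat exchanger overheating ← the sensor cavitation.
The sensor cavitation has no stated cause, so it is the root.

the sensor cavitation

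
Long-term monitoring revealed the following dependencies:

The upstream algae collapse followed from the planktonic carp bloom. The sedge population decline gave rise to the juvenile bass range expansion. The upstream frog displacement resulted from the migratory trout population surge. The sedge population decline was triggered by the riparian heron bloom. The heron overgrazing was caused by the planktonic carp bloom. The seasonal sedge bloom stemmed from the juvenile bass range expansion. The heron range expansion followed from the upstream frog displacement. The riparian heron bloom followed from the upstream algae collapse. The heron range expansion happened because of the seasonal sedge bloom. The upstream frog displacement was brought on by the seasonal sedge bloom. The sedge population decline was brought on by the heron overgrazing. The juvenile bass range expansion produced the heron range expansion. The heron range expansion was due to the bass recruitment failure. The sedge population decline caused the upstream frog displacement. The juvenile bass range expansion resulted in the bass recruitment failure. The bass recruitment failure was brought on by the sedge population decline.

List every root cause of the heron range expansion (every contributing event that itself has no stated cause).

the migratory trout population surge, the planktonic carp bloom

Tracing upstream from the heron range expansion: the heron range expansion ← the juvenile bass range expansion ← the sedge population decline ← the heron overgrazing ← the planktonic carp bloom.
A separate upstream branch: the heron range expansion ← the upstream frog displacement ← the migratory trout population surge.
Each of those chain origins has no stated cause.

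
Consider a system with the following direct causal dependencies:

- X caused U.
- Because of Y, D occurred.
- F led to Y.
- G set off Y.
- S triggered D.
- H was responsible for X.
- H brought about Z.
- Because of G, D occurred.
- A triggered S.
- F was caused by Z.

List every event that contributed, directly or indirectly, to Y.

Immediate causes of Y: G, F.
Further upstream: H, Z.

F, G, H, Z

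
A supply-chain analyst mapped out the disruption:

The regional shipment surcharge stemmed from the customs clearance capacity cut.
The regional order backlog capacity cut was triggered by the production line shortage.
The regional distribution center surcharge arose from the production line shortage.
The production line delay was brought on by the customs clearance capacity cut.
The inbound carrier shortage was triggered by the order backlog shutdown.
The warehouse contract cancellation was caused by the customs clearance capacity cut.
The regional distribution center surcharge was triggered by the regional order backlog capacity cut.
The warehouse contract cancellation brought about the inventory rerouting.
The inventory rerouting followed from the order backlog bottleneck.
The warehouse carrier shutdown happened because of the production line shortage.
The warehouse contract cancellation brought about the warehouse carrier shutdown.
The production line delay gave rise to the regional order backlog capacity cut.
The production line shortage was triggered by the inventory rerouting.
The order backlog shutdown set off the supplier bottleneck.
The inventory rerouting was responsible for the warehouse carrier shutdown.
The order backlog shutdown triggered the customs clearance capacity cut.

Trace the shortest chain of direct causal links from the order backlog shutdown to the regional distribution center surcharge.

the order backlog shutdown → the customs clearance capacity cut → the production line delay → the regional order backlog capacity cut → the regional distribution center surcharge

the order backlog shutdown → the customs clearance capacity cut
the customs clearance capacity cut → the production line delay
the production line delay → the regional order backlog capacity cut
the regional order backlog capacity cut → the regional distribution center surcharge
Length: 4 steps.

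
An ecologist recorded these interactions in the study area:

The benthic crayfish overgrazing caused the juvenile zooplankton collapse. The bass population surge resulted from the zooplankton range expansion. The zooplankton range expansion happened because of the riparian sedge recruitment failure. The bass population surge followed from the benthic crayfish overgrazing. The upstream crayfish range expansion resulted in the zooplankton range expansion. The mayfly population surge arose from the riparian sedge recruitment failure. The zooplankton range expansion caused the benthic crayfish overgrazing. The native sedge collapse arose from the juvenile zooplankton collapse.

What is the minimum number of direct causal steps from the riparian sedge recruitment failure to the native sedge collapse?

Shortest chain: the riparian sedge recruitment failure → the zooplankton range expansion → the benthic crayfish overgrazing → the juvenile zooplankton collapse → the native sedge collapse.

4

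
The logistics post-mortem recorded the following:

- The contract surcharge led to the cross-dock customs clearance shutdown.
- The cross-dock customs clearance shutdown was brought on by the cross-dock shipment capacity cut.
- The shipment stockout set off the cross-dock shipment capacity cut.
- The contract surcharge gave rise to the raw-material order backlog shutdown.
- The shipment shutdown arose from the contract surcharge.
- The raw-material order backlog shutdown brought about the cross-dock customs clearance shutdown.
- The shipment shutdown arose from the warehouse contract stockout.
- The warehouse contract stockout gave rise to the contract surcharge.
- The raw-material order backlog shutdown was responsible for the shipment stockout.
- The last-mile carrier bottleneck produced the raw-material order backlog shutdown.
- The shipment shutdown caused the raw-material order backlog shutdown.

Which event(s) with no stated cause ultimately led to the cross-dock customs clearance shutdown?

the last-mile carrier bottleneck, the warehouse contract stockout

Tracing upstream from the cross-dock customs clearance shutdown: the cross-dock customs clearance shutdown ← the contract surcharge ← the warehouse contract stockout.
A separate upstream branch: the cross-dock customs clearance shutdown ← the raw-material order backlog shutdown ← the last-mile carrier bottleneck.
Each of those chain origins has no stated cause.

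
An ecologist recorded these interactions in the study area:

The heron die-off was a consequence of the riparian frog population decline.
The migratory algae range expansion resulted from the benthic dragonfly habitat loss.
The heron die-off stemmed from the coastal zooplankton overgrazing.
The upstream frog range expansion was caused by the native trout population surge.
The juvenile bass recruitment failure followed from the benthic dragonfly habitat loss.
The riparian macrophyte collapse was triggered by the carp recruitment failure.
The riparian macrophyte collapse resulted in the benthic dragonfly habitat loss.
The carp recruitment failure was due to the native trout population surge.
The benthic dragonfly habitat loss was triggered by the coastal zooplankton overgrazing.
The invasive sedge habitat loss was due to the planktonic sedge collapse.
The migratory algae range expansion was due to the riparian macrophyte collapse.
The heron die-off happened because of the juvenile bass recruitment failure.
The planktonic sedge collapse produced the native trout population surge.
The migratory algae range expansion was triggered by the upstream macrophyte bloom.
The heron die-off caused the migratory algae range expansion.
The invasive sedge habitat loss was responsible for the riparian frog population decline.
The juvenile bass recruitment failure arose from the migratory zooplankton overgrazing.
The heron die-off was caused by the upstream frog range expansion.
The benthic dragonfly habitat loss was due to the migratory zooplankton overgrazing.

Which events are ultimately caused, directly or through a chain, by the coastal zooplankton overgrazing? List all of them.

Direct effects: the benthic dragonfly habitat loss, the heron die-off.
2 steps out: the juvenile bass recruitment failure, the migratory algae range expansion.
Not reachable from it: the planktonic sedge collapse, the invasive sedge habitat loss, the native trout population surge, the upstream frog range expansion, the upstream macrophyte bloom, the carp recruitment failure, the riparian macrophyte collapse, the migratory zooplankton overgrazing, the riparian frog population decline.

the benthic dragonfly habitat loss, the heron die-off, the juvenile bass recruitment failure, the migratory algae range expansion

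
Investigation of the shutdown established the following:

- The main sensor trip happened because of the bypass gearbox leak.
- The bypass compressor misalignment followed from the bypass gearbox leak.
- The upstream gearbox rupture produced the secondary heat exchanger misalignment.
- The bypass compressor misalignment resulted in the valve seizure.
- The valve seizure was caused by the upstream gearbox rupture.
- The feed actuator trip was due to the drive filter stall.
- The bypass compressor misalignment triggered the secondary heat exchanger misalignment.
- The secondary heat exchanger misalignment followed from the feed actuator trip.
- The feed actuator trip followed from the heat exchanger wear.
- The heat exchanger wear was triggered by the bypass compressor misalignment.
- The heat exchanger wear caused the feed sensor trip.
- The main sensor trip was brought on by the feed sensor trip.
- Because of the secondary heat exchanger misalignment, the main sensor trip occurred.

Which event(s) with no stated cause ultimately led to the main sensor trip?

Tracing upstream from the main sensor trip: the main sensor trip ← the secondary heat exchanger misalignment ← the upstream gearbox rupture.
A separate upstream branch: the main sensor trip ← the secondary heat exchanger misalignment ← the feed actuator trip ← the drive filter stall.
A separate upstream branch: the main sensor trip ← the bypass gearbox leak.
Each of those chain origins has no stated cause.

the bypass gearbox leak, the drive filter stall, the upstream gearbox rupture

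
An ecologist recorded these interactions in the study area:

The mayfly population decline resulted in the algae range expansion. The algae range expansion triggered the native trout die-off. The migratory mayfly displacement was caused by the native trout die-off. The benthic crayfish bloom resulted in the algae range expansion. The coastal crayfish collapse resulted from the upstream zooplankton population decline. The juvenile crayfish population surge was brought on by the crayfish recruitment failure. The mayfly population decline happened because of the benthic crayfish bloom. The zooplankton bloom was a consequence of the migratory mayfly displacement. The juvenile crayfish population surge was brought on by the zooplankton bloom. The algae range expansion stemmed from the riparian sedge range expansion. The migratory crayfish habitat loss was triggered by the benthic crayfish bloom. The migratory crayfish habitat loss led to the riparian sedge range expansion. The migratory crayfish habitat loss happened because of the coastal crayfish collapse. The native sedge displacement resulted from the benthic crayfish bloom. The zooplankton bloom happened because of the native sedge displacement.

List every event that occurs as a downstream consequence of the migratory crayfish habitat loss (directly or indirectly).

the algae range expansion, the juvenile crayfish population surge, the migratory mayfly displacement, the native trout die-off, the riparian sedge range expansion, the zooplankton bloom

Direct effects: the riparian sedge range expansion.
2 steps out: the algae range expansion.
3 steps out: the native trout die-off.
4 steps out: the migratory mayfly displacement.
5 steps out: the zooplankton bloom.
6 steps out: the juvenile crayfish population surge.
Not reachable from it: the upstream zooplankton population decline, the coastal crayfish collapse, the benthic crayfish bloom, the mayfly population decline, the crayfish recruitment failure, the native sedge displacement.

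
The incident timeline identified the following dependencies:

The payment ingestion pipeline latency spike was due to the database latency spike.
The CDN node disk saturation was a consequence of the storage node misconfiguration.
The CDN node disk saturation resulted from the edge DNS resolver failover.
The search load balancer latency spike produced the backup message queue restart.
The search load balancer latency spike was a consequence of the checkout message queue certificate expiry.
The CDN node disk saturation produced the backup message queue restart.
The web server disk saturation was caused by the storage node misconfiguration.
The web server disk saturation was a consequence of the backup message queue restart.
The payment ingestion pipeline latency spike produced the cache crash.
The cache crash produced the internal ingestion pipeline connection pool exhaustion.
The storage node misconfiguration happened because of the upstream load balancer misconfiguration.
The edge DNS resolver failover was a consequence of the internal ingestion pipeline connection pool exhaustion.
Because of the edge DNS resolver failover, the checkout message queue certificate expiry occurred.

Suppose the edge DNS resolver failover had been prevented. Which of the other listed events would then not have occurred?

the checkout message queue certificate expiry, the search load balancer latency spike

Downstream of the edge DNS resolver failover: the checkout message queue certificate expiry, the search load balancer latency spike, the CDN node disk saturation, the backup message queue restart, the web server disk saturation.
Of those, still caused via another path: the CDN node disk saturation, the backup message queue restart, the web server disk saturation.
The remainder have no surviving cause.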